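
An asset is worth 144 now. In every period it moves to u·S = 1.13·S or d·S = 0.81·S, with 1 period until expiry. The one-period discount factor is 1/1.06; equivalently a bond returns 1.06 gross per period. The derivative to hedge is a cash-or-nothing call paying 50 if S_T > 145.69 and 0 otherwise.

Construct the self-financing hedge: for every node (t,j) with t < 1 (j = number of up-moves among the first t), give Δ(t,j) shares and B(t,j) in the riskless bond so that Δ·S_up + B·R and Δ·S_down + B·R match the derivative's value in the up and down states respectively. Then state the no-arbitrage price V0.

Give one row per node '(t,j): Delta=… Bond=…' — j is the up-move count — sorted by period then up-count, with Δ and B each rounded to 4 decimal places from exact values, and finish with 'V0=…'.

The replicating-portfolio and risk-neutral prices coincide; use p* = (1.06−0.81)/(1.13−0.81) = 0.7813 for the latter.
Terminal payoffs: V(1,0)=0.0000, V(1,1)=50.0000
  t=0,j=0: stock 144.0000 → up 162.7200 (V=50.0000), down 116.6400 (V=0.0000). Price 36.8514; hedge Δ=1.0851, bond B=-119.3986.
Check: Δ(0,0)·S0 + B(0,0) = 36.8514 = V0.

(0,0): Delta=1.0851 Bond=-119.3986
V0=36.8514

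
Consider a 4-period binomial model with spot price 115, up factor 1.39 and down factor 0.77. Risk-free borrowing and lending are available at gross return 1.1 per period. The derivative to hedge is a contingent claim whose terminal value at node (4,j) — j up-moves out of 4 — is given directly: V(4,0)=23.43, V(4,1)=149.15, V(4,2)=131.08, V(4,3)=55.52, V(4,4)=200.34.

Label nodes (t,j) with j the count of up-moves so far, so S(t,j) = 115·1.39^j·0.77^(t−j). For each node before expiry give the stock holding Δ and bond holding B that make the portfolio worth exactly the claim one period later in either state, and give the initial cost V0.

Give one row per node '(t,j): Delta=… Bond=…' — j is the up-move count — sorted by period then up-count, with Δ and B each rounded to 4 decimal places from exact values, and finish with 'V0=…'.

(0,0): Delta=-0.0174 Bond=79.9325
(1,0): Delta=-0.0436 Bond=90.2515
(1,1): Delta=-0.0046 Bond=85.8820
(2,0): Delta=1.0578 Bond=24.1809
(2,1): Delta=-0.5798 Bond=165.2698
(2,2): Delta=0.2754 Bond=32.2524
(3,0): Delta=3.8623 Bond=-120.6419
(3,1): Delta=-0.3075 Bond=155.9925
(3,2): Delta=-0.7123 Bond=204.4733
(3,3): Delta=0.7563 Bond=-113.0337
V0=77.9359

Risk-neutral probability p* = (R−d)/(u−d) = (1.1−0.77)/(1.39−0.77) = 0.5323.
Terminal payoffs: V(4,0)=23.4300, V(4,1)=149.1500, V(4,2)=131.0800, V(4,3)=55.5200, V(4,4)=200.3400
  t=3,j=0: stock 52.5013 → up 72.9768 (V=149.1500), down 40.4260 (V=23.4300). Price 82.1323; hedge Δ=3.8623, bond B=-120.6419.
  t=3,j=1: stock 94.7751 → up 131.7373 (V=131.0800), down 72.9768 (V=149.1500). Price 126.8474; hedge Δ=-0.3075, bond B=155.9925.
  t=3,j=2: stock 171.0875 → up 237.8116 (V=55.5200), down 131.7373 (V=131.0800). Price 82.6023; hedge Δ=-0.7123, bond B=204.4733.
  t=3,j=3: stock 308.8462 → up 429.2962 (V=200.3400), down 237.8116 (V=55.5200). Price 120.5469; hedge Δ=0.7563, bond B=-113.0337.
  t=2,j=0: stock 68.1835 → up 94.7751 (V=126.8474), down 52.5013 (V=82.1323). Price 96.3020; hedge Δ=1.0578, bond B=24.1809.
  t=2,j=1: stock 123.0845 → up 171.0875 (V=82.6023), down 94.7751 (V=126.8474). Price 93.9069; hedge Δ=-0.5798, bond B=165.2698.
  t=2,j=2: stock 222.1915 → up 308.8462 (V=120.5469), down 171.0875 (V=82.6023). Price 93.4533; hedge Δ=0.2754, bond B=32.2524.
  t=1,j=0: stock 88.5500 → up 123.0845 (V=93.9069), down 68.1835 (V=96.3020). Price 86.3884; hedge Δ=-0.0436, bond B=90.2515.
  t=1,j=1: stock 159.8500 → up 222.1915 (V=93.4533), down 123.0845 (V=93.9069). Price 85.1504; hedge Δ=-0.0046, bond B=85.8820.
  t=0,j=0: stock 115.0000 → up 159.8500 (V=85.1504), down 88.5500 (V=86.3884). Price 77.9359; hedge Δ=-0.0174, bond B=79.9325.
Each (Δ,B) replicates both successor values, so the strategy is self-financing and V0 is arbitrage-free.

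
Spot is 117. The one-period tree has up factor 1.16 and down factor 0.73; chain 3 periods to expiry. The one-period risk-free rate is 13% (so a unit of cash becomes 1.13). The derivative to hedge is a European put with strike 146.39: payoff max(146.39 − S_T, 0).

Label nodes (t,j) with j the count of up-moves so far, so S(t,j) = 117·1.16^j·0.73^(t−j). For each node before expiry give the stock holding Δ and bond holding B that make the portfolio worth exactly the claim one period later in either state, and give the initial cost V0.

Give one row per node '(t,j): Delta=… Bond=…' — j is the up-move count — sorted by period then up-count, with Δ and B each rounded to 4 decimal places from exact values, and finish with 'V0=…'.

(0,0): Delta=-0.5119 Bond=64.5639
(1,0): Delta=-1.0000 Bond=114.6448
(1,1): Delta=-0.4889 Bond=69.8307
(2,0): Delta=-1.0000 Bond=129.5487
(2,1): Delta=-1.0000 Bond=129.5487
(2,2): Delta=-0.4648 Bond=75.1107
V0=4.6702

Under the risk-neutral measure, an up-move has probability p* = (R−d)/(u−d) = 0.9302 and values discount at R = 1.13.
Terminal values V(3,·): V(3,0)=100.8750, V(3,1)=74.0648, V(3,2)=31.4623, V(3,3)=0.0000
  t=2,j=0: stock 62.3493 → up 72.3252 (V=74.0648), down 45.5150 (V=100.8750). Price 67.1994; hedge Δ=-1.0000, bond B=129.5487.
  t=2,j=1: stock 99.0756 → up 114.9277 (V=31.4623), down 72.3252 (V=74.0648). Price 30.4731; hedge Δ=-1.0000, bond B=129.5487.
  t=2,j=2: stock 157.4352 → up 182.6248 (V=0.0000), down 114.9277 (V=31.4623). Price 1.9425; hedge Δ=-0.4648, bond B=75.1107.
  t=1,j=0: stock 85.4100 → up 99.0756 (V=30.4731), down 62.3493 (V=67.1994). Price 29.2348; hedge Δ=-1.0000, bond B=114.6448.
  t=1,j=1: stock 135.7200 → up 157.4352 (V=1.9425), down 99.0756 (V=30.4731). Price 3.4805; hedge Δ=-0.4889, bond B=69.8307.
  t=0,j=0: stock 117.0000 → up 135.7200 (V=3.4805), down 85.4100 (V=29.2348). Price 4.6702; hedge Δ=-0.5119, bond B=64.5639.
Root portfolio cost Δ·117+B reproduces V0=4.6702.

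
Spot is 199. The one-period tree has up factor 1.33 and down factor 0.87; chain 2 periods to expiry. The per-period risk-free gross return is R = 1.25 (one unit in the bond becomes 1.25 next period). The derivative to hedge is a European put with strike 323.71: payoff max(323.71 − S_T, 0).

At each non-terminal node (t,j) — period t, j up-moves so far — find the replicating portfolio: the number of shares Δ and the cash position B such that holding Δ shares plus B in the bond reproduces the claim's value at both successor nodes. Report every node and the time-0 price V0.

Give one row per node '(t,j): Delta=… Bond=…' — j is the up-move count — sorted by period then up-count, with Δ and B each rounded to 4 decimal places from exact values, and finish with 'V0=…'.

No-arbitrage ⇒ martingale measure with p* = (R−d)/(u−d) = 0.8261.
At expiry t=2: V(2,0)=173.0869, V(2,1)=93.4471, V(2,2)=0.0000
Node (1,0) S=173.1300: V=(p*·93.4471+(1−p*)·173.0869)/1.25=85.8380; Δ=(93.4471−173.0869)/(230.2629−150.6231)=-1.0000; B=V−Δ·S=258.9680
Node (1,1) S=264.6700: V=(p*·0.0000+(1−p*)·93.4471)/1.25=13.0013; Δ=(0.0000−93.4471)/(352.0111−230.2629)=-0.7675; B=V−Δ·S=216.1472
Node (0,0) S=199.0000: V=(p*·13.0013+(1−p*)·85.8380)/1.25=20.5349; Δ=(13.0013−85.8380)/(264.6700−173.1300)=-0.7957; B=V−Δ·S=178.8754
Check: Δ(0,0)·S0 + B(0,0) = 20.5349 = V0.

(0,0): Delta=-0.7957 Bond=178.8754
(1,0): Delta=-1.0000 Bond=258.9680
(1,1): Delta=-0.7675 Bond=216.1472
V0=20.5349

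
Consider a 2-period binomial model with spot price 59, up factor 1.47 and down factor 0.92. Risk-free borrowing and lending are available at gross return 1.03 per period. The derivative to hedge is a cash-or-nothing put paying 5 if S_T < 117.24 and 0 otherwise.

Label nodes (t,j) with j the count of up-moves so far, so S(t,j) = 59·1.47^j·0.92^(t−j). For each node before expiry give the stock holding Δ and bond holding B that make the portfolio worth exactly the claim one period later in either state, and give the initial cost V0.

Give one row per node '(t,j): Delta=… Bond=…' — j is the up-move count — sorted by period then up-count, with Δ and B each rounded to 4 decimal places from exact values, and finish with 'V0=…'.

No-arbitrage ⇒ martingale measure with p* = (R−d)/(u−d) = 0.2000.
At expiry t=2: V(2,0)=5.0000, V(2,1)=5.0000, V(2,2)=0.0000
Node (1,0) S=54.2800: V=(p*·5.0000+(1−p*)·5.0000)/1.03=4.8544; Δ=(5.0000−5.0000)/(79.7916−49.9376)=0.0000; B=V−Δ·S=4.8544
Node (1,1) S=86.7300: V=(p*·0.0000+(1−p*)·5.0000)/1.03=3.8835; Δ=(0.0000−5.0000)/(127.4931−79.7916)=-0.1048; B=V−Δ·S=12.9744
Node (0,0) S=59.0000: V=(p*·3.8835+(1−p*)·4.8544)/1.03=4.5245; Δ=(3.8835−4.8544)/(86.7300−54.2800)=-0.0299; B=V−Δ·S=6.2897
The time-0 hedge costs 4.5245, which is the no-arbitrage price.

(0,0): Delta=-0.0299 Bond=6.2897
(1,0): Delta=0.0000 Bond=4.8544
(1,1): Delta=-0.1048 Bond=12.9744
V0=4.5245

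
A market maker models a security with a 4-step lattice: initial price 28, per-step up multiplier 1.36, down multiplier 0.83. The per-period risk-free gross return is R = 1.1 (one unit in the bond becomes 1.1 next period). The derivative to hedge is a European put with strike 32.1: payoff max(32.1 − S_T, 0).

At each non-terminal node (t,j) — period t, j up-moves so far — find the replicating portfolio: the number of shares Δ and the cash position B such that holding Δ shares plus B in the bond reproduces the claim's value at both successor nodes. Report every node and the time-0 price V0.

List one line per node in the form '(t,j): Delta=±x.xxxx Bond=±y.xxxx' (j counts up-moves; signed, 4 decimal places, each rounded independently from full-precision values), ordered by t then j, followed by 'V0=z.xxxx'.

(0,0): Delta=-0.2430 Bond=9.2448
(1,0): Delta=-0.4833 Bond=15.7545
(1,1): Delta=-0.1018 Bond=4.7910
(2,0): Delta=-0.8379 Bond=24.1703
(2,1): Delta=-0.2749 Bond=10.7429
(2,2): Delta=0.0000 Bond=0.0000
(3,0): Delta=-1.0000 Bond=29.1818
(3,1): Delta=-0.7427 Bond=24.0889
(3,2): Delta=0.0000 Bond=0.0000
(3,3): Delta=0.0000 Bond=0.0000
V0=2.4409

Risk-neutral probability p* = (R−d)/(u−d) = (1.1−0.83)/(1.36−0.83) = 0.5094.
At expiry t=4: V(4,0)=18.8117, V(4,1)=10.3264, V(4,2)=0.0000, V(4,3)=0.0000, V(4,4)=0.0000
(3,0): S=16.0100. Δ = (V_up−V_dn)/(S_up−S_dn) = (10.3264−18.8117)/(21.7736−13.2883) = -1.0000. V = [p*·10.3264 + (1−p*)·18.8117]/1.1 = 13.1718. B = V − Δ·S = 29.1818.
(3,1): S=26.2333. Δ = (V_up−V_dn)/(S_up−S_dn) = (0.0000−10.3264)/(35.6773−21.7736) = -0.7427. V = [p*·0.0000 + (1−p*)·10.3264]/1.1 = 4.6052. B = V − Δ·S = 24.0889.
(3,2): S=42.9847. Δ = (V_up−V_dn)/(S_up−S_dn) = (0.0000−0.0000)/(58.4592−35.6773) = 0.0000. V = [p*·0.0000 + (1−p*)·0.0000]/1.1 = 0.0000. B = V − Δ·S = 0.0000.
(3,3): S=70.4328. Δ = (V_up−V_dn)/(S_up−S_dn) = (0.0000−0.0000)/(95.7886−58.4592) = 0.0000. V = [p*·0.0000 + (1−p*)·0.0000]/1.1 = 0.0000. B = V − Δ·S = 0.0000.
(2,0): S=19.2892. Δ = (V_up−V_dn)/(S_up−S_dn) = (4.6052−13.1718)/(26.2333−16.0100) = -0.8379. V = [p*·4.6052 + (1−p*)·13.1718]/1.1 = 8.0070. B = V − Δ·S = 24.1703.
(2,1): S=31.6064. Δ = (V_up−V_dn)/(S_up−S_dn) = (0.0000−4.6052)/(42.9847−26.2333) = -0.2749. V = [p*·0.0000 + (1−p*)·4.6052]/1.1 = 2.0538. B = V − Δ·S = 10.7429.
(2,2): S=51.7888. Δ = (V_up−V_dn)/(S_up−S_dn) = (0.0000−0.0000)/(70.4328−42.9847) = 0.0000. V = [p*·0.0000 + (1−p*)·0.0000]/1.1 = 0.0000. B = V − Δ·S = 0.0000.
(1,0): S=23.2400. Δ = (V_up−V_dn)/(S_up−S_dn) = (2.0538−8.0070)/(31.6064−19.2892) = -0.4833. V = [p*·2.0538 + (1−p*)·8.0070]/1.1 = 4.5220. B = V − Δ·S = 15.7545.
(1,1): S=38.0800. Δ = (V_up−V_dn)/(S_up−S_dn) = (0.0000−2.0538)/(51.7888−31.6064) = -0.1018. V = [p*·0.0000 + (1−p*)·2.0538]/1.1 = 0.9159. B = V − Δ·S = 4.7910.
(0,0): S=28.0000. Δ = (V_up−V_dn)/(S_up−S_dn) = (0.9159−4.5220)/(38.0800−23.2400) = -0.2430. V = [p*·0.9159 + (1−p*)·4.5220]/1.1 = 2.4409. B = V − Δ·S = 9.2448.
Check: Δ(0,0)·S0 + B(0,0) = 2.4409 = V0.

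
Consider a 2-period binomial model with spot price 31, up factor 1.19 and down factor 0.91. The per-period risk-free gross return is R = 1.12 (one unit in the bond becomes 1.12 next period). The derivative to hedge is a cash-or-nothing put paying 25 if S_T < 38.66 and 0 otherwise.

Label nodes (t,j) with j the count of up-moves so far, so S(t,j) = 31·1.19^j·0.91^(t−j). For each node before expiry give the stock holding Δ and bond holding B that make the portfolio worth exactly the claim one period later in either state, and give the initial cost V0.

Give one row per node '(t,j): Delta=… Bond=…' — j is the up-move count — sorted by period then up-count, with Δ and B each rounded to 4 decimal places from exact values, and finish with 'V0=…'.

Since d<R<u, set p* = (R−d)/(u−d) = 0.7500; price each node as the discounted p*-expectation of its children.
Terminal values V(2,·): V(2,0)=25.0000, V(2,1)=25.0000, V(2,2)=0.0000
(1,0): S=28.2100. Δ = (V_up−V_dn)/(S_up−S_dn) = (25.0000−25.0000)/(33.5699−25.6711) = 0.0000. V = [p*·25.0000 + (1−p*)·25.0000]/1.12 = 22.3214. B = V − Δ·S = 22.3214.
(1,1): S=36.8900. Δ = (V_up−V_dn)/(S_up−S_dn) = (0.0000−25.0000)/(43.8991−33.5699) = -2.4203. V = [p*·0.0000 + (1−p*)·25.0000]/1.12 = 5.5804. B = V − Δ·S = 94.8661.
(0,0): S=31.0000. Δ = (V_up−V_dn)/(S_up−S_dn) = (5.5804−22.3214)/(36.8900−28.2100) = -1.9287. V = [p*·5.5804 + (1−p*)·22.3214]/1.12 = 8.7193. B = V − Δ·S = 68.5088.
Self-financing check: at every node Δ·S+B equals the discounted successor values.

(0,0): Delta=-1.9287 Bond=68.5088
(1,0): Delta=0.0000 Bond=22.3214
(1,1): Delta=-2.4203 Bond=94.8661
V0=8.7193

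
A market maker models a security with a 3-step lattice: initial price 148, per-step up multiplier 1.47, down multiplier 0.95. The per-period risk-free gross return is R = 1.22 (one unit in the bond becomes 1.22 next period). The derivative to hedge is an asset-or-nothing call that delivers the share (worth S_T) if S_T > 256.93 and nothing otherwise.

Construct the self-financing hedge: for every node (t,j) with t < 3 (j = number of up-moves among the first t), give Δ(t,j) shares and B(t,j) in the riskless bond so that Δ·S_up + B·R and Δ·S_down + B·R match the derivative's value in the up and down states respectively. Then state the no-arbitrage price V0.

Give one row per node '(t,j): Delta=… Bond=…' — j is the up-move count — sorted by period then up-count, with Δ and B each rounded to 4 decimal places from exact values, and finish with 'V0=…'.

(0,0): Delta=1.7156 Bond=-152.6117
(1,0): Delta=1.7686 Bond=-193.6337
(1,1): Delta=1.6839 Bond=-179.2905
(2,0): Delta=0.0000 Bond=0.0000
(2,1): Delta=2.8269 Bond=-454.9675
(2,2): Delta=1.0000 Bond=0.0000
V0=101.3031

Since d<R<u, set p* = (R−d)/(u−d) = 0.5192; price each node as the discounted p*-expectation of its children.
Terminal payoffs: V(3,0)=0.0000, V(3,1)=0.0000, V(3,2)=303.8225, V(3,3)=470.1254
(2,0): S=133.5700. Δ = (V_up−V_dn)/(S_up−S_dn) = (0.0000−0.0000)/(196.3479−126.8915) = 0.0000. V = [p*·0.0000 + (1−p*)·0.0000]/1.22 = 0.0000. B = V − Δ·S = 0.0000.
(2,1): S=206.6820. Δ = (V_up−V_dn)/(S_up−S_dn) = (303.8225−0.0000)/(303.8225−196.3479) = 2.8269. V = [p*·303.8225 + (1−p*)·0.0000]/1.22 = 129.3066. B = V − Δ·S = -454.9675.
(2,2): S=319.8132. Δ = (V_up−V_dn)/(S_up−S_dn) = (470.1254−303.8225)/(470.1254−303.8225) = 1.0000. V = [p*·470.1254 + (1−p*)·303.8225]/1.22 = 319.8132. B = V − Δ·S = 0.0000.
(1,0): S=140.6000. Δ = (V_up−V_dn)/(S_up−S_dn) = (129.3066−0.0000)/(206.6820−133.5700) = 1.7686. V = [p*·129.3066 + (1−p*)·0.0000]/1.22 = 55.0327. B = V − Δ·S = -193.6337.
(1,1): S=217.5600. Δ = (V_up−V_dn)/(S_up−S_dn) = (319.8132−129.3066)/(319.8132−206.6820) = 1.6839. V = [p*·319.8132 + (1−p*)·129.3066]/1.22 = 187.0684. B = V − Δ·S = -179.2905.
(0,0): S=148.0000. Δ = (V_up−V_dn)/(S_up−S_dn) = (187.0684−55.0327)/(217.5600−140.6000) = 1.7156. V = [p*·187.0684 + (1−p*)·55.0327]/1.22 = 101.3031. B = V − Δ·S = -152.6117.
The time-0 hedge costs 101.3031, which is the no-arbitrage price.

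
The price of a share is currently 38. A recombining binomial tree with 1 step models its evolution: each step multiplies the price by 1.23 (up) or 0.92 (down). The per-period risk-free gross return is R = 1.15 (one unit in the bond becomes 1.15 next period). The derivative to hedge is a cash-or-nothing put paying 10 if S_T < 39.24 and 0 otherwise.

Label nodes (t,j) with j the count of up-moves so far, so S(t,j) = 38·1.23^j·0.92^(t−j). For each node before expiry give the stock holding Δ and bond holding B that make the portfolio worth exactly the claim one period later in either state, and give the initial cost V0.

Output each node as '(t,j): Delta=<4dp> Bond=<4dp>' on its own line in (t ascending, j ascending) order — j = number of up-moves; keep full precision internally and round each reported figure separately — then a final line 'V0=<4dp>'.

Under the risk-neutral measure, an up-move has probability p* = (R−d)/(u−d) = 0.7419 and values discount at R = 1.15.
Payoff layer (t=1): V(1,0)=10.0000, V(1,1)=0.0000
Node (0,0) S=38.0000: V=(p*·0.0000+(1−p*)·10.0000)/1.15=2.2440; Δ=(0.0000−10.0000)/(46.7400−34.9600)=-0.8489; B=V−Δ·S=34.5021
Check: Δ(0,0)·S0 + B(0,0) = 2.2440 = V0.

(0,0): Delta=-0.8489 Bond=34.5021
V0=2.2440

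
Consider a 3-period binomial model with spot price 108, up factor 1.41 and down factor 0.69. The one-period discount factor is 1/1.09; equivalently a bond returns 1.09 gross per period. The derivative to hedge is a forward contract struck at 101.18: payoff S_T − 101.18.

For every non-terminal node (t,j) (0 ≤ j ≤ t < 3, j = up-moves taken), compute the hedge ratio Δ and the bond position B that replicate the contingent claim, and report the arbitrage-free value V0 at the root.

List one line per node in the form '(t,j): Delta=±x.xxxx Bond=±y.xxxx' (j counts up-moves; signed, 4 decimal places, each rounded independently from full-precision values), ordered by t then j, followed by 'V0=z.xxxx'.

Since d<R<u, set p* = (R−d)/(u−d) = 0.5556; price each node as the discounted p*-expectation of its children.
Terminal payoffs: V(3,0)=-65.7010, V(3,1)=-28.6795, V(3,2)=46.9732, V(3,3)=201.5679
  t=2,j=0: stock 51.4188 → up 72.5005 (V=-28.6795), down 35.4790 (V=-65.7010). Price -41.4069; hedge Δ=1.0000, bond B=-92.8257.
  t=2,j=1: stock 105.0732 → up 148.1532 (V=46.9732), down 72.5005 (V=-28.6795). Price 12.2475; hedge Δ=1.0000, bond B=-92.8257.
  t=2,j=2: stock 214.7148 → up 302.7479 (V=201.5679), down 148.1532 (V=46.9732). Price 121.8891; hedge Δ=1.0000, bond B=-92.8257.
  t=1,j=0: stock 74.5200 → up 105.0732 (V=12.2475), down 51.4188 (V=-41.4069). Price -10.6412; hedge Δ=1.0000, bond B=-85.1612.
  t=1,j=1: stock 152.2800 → up 214.7148 (V=121.8891), down 105.0732 (V=12.2475). Price 67.1188; hedge Δ=1.0000, bond B=-85.1612.
  t=0,j=0: stock 108.0000 → up 152.2800 (V=67.1188), down 74.5200 (V=-10.6412). Price 29.8705; hedge Δ=1.0000, bond B=-78.1295.
The time-0 hedge costs 29.8705, which is the no-arbitrage price.

(0,0): Delta=1.0000 Bond=-78.1295
(1,0): Delta=1.0000 Bond=-85.1612
(1,1): Delta=1.0000 Bond=-85.1612
(2,0): Delta=1.0000 Bond=-92.8257
(2,1): Delta=1.0000 Bond=-92.8257
(2,2): Delta=1.0000 Bond=-92.8257
V0=29.8705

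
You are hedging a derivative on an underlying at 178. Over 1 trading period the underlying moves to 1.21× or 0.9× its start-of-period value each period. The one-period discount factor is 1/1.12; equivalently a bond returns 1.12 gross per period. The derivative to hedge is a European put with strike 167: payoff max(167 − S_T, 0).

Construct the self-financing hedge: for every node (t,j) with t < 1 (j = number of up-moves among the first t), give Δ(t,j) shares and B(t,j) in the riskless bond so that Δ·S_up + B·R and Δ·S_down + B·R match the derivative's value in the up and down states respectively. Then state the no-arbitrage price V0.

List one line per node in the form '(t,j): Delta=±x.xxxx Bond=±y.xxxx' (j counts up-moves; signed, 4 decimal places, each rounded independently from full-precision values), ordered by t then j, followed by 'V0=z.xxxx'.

Since d<R<u, set p* = (R−d)/(u−d) = 0.7097; price each node as the discounted p*-expectation of its children.
Terminal values V(1,·): V(1,0)=6.8000, V(1,1)=0.0000
Node (0,0) S=178.0000: V=(p*·0.0000+(1−p*)·6.8000)/1.12=1.7627; Δ=(0.0000−6.8000)/(215.3800−160.2000)=-0.1232; B=V−Δ·S=23.6982
Each (Δ,B) replicates both successor values, so the strategy is self-financing and V0 is arbitrage-free.

(0,0): Delta=-0.1232 Bond=23.6982
V0=1.7627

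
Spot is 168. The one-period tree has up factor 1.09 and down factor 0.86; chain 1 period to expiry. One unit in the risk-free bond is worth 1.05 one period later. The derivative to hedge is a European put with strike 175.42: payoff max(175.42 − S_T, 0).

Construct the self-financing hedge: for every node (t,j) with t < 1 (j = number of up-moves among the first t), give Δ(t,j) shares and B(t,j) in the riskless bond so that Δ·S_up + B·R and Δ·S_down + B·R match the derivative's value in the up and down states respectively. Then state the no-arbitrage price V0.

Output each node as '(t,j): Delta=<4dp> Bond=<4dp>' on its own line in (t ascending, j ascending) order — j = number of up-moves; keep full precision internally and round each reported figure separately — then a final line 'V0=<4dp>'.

No-arbitrage ⇒ martingale measure with p* = (R−d)/(u−d) = 0.8261.
Terminal values V(1,·): V(1,0)=30.9400, V(1,1)=0.0000
(0,0): S=168.0000. Δ = (V_up−V_dn)/(S_up−S_dn) = (0.0000−30.9400)/(183.1200−144.4800) = -0.8007. V = [p*·0.0000 + (1−p*)·30.9400]/1.05 = 5.1246. B = V − Δ·S = 139.6464.
Each (Δ,B) replicates both successor values, so the strategy is self-financing and V0 is arbitrage-free.

(0,0): Delta=-0.8007 Bond=139.6464
V0=5.1246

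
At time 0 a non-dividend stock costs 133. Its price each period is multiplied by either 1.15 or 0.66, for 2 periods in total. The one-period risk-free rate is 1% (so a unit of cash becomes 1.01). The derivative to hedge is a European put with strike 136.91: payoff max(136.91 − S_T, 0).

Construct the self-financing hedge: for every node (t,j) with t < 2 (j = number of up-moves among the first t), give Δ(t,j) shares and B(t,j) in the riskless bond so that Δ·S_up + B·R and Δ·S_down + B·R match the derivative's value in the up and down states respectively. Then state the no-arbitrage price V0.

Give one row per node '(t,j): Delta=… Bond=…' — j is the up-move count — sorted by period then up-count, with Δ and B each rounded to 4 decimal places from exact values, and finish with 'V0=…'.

(0,0): Delta=-0.5770 Bond=97.4463
(1,0): Delta=-1.0000 Bond=135.5545
(1,1): Delta=-0.4799 Bond=83.5673
V0=20.7095

No-arbitrage ⇒ martingale measure with p* = (R−d)/(u−d) = 0.7143.
Terminal values V(2,·): V(2,0)=78.9752, V(2,1)=35.9630, V(2,2)=0.0000
Node (1,0) S=87.7800: V=(p*·35.9630+(1−p*)·78.9752)/1.01=47.7745; Δ=(35.9630−78.9752)/(100.9470−57.9348)=-1.0000; B=V−Δ·S=135.5545
Node (1,1) S=152.9500: V=(p*·0.0000+(1−p*)·35.9630)/1.01=10.1734; Δ=(0.0000−35.9630)/(175.8925−100.9470)=-0.4799; B=V−Δ·S=83.5673
Node (0,0) S=133.0000: V=(p*·10.1734+(1−p*)·47.7745)/1.01=20.7095; Δ=(10.1734−47.7745)/(152.9500−87.7800)=-0.5770; B=V−Δ·S=97.4463
Check: Δ(0,0)·S0 + B(0,0) = 20.7095 = V0.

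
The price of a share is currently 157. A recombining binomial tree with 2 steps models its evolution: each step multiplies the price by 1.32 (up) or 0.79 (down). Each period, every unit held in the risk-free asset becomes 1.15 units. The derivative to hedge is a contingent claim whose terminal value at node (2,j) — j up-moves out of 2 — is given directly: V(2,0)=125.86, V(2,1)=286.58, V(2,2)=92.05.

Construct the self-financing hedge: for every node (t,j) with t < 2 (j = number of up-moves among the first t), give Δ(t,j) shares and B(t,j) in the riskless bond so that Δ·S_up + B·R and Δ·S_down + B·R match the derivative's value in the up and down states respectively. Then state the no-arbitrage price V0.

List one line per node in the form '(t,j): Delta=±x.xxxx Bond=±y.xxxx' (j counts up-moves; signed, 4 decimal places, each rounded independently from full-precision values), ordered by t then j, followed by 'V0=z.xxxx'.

Under the risk-neutral measure, an up-move has probability p* = (R−d)/(u−d) = 0.6792 and values discount at R = 1.15.
Payoff layer (t=2): V(2,0)=125.8600, V(2,1)=286.5800, V(2,2)=92.0500
(1,0): S=124.0300. Δ = (V_up−V_dn)/(S_up−S_dn) = (286.5800−125.8600)/(163.7196−97.9837) = 2.4449. V = [p*·286.5800 + (1−p*)·125.8600]/1.15 = 204.3724. B = V − Δ·S = -98.8728.
(1,1): S=207.2400. Δ = (V_up−V_dn)/(S_up−S_dn) = (92.0500−286.5800)/(273.5568−163.7196) = -1.7711. V = [p*·92.0500 + (1−p*)·286.5800]/1.15 = 134.3012. B = V − Δ·S = 501.3390.
(0,0): S=157.0000. Δ = (V_up−V_dn)/(S_up−S_dn) = (134.3012−204.3724)/(207.2400−124.0300) = -0.8421. V = [p*·134.3012 + (1−p*)·204.3724]/1.15 = 136.3277. B = V − Δ·S = 268.5376.
The time-0 hedge costs 136.3277, which is the no-arbitrage price.

(0,0): Delta=-0.8421 Bond=268.5376
(1,0): Delta=2.4449 Bond=-98.8728
(1,1): Delta=-1.7711 Bond=501.3390
V0=136.3277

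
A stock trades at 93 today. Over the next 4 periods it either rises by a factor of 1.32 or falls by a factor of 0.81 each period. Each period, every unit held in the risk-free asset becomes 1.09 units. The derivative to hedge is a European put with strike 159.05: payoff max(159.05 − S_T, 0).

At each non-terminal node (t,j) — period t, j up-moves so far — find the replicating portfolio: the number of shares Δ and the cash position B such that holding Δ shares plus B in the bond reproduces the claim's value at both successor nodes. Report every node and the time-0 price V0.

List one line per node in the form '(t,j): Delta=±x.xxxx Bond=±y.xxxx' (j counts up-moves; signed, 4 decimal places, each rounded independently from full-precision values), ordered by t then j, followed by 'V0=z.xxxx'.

Since d<R<u, set p* = (R−d)/(u−d) = 0.5490; price each node as the discounted p*-expectation of its children.
Payoff layer (t=4): V(4,0)=119.0165, V(4,1)=93.8103, V(4,2)=52.7335, V(4,3)=0.0000, V(4,4)=0.0000
Node (3,0) S=49.4240: V=(p*·93.8103+(1−p*)·119.0165)/1.09=96.4934; Δ=(93.8103−119.0165)/(65.2397−40.0335)=-1.0000; B=V−Δ·S=145.9174
Node (3,1) S=80.5428: V=(p*·52.7335+(1−p*)·93.8103)/1.09=65.3746; Δ=(52.7335−93.8103)/(106.3165−65.2397)=-1.0000; B=V−Δ·S=145.9174
Node (3,2) S=131.2550: V=(p*·0.0000+(1−p*)·52.7335)/1.09=21.8181; Δ=(0.0000−52.7335)/(173.2566−106.3165)=-0.7878; B=V−Δ·S=125.2171
Node (3,3) S=213.8970: V=(p*·0.0000+(1−p*)·0.0000)/1.09=0.0000; Δ=(0.0000−0.0000)/(282.3441−173.2566)=0.0000; B=V−Δ·S=0.0000
Node (2,0) S=61.0173: V=(p*·65.3746+(1−p*)·96.4934)/1.09=72.8519; Δ=(65.3746−96.4934)/(80.5428−49.4240)=-1.0000; B=V−Δ·S=133.8692
Node (2,1) S=99.4356: V=(p*·21.8181+(1−p*)·65.3746)/1.09=38.0378; Δ=(21.8181−65.3746)/(131.2550−80.5428)=-0.8589; B=V−Δ·S=123.4427
Node (2,2) S=162.0432: V=(p*·0.0000+(1−p*)·21.8181)/1.09=9.0271; Δ=(0.0000−21.8181)/(213.8970−131.2550)=-0.2640; B=V−Δ·S=51.8077
Node (1,0) S=75.3300: V=(p*·38.0378+(1−p*)·72.8519)/1.09=49.3012; Δ=(38.0378−72.8519)/(99.4356−61.0173)=-0.9062; B=V−Δ·S=117.5641
Node (1,1) S=122.7600: V=(p*·9.0271+(1−p*)·38.0378)/1.09=20.2847; Δ=(9.0271−38.0378)/(162.0432−99.4356)=-0.4634; B=V−Δ·S=77.1685
Node (0,0) S=93.0000: V=(p*·20.2847+(1−p*)·49.3012)/1.09=30.6152; Δ=(20.2847−49.3012)/(122.7600−75.3300)=-0.6118; B=V−Δ·S=87.5102
Check: Δ(0,0)·S0 + B(0,0) = 30.6152 = V0.

(0,0): Delta=-0.6118 Bond=87.5102
(1,0): Delta=-0.9062 Bond=117.5641
(1,1): Delta=-0.4634 Bond=77.1685
(2,0): Delta=-1.0000 Bond=133.8692
(2,1): Delta=-0.8589 Bond=123.4427
(2,2): Delta=-0.2640 Bond=51.8077
(3,0): Delta=-1.0000 Bond=145.9174
(3,1): Delta=-1.0000 Bond=145.9174
(3,2): Delta=-0.7878 Bond=125.2171
(3,3): Delta=0.0000 Bond=0.0000
V0=30.6152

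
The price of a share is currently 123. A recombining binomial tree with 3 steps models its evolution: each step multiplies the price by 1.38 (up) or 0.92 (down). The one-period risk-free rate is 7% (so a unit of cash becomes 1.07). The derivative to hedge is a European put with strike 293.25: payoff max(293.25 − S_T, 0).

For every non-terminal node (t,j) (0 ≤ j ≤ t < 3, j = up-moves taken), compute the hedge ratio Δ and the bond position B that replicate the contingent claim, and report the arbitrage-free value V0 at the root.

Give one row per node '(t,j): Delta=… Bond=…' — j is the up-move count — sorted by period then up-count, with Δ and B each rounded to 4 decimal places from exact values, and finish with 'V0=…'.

(0,0): Delta=-0.9508 Bond=234.1709
(1,0): Delta=-1.0000 Bond=256.1359
(1,1): Delta=-0.8829 Bond=239.0453
(2,0): Delta=-1.0000 Bond=274.0654
(2,1): Delta=-1.0000 Bond=274.0654
(2,2): Delta=-0.7216 Bond=217.9853
V0=117.2286

Since d<R<u, set p* = (R−d)/(u−d) = 0.3261; price each node as the discounted p*-expectation of its children.
Terminal values V(3,·): V(3,0)=197.4714, V(3,1)=149.5821, V(3,2)=77.7481, V(3,3)=0.0000
(2,0): S=104.1072. Δ = (V_up−V_dn)/(S_up−S_dn) = (149.5821−197.4714)/(143.6679−95.7786) = -1.0000. V = [p*·149.5821 + (1−p*)·197.4714]/1.07 = 169.9582. B = V − Δ·S = 274.0654.
(2,1): S=156.1608. Δ = (V_up−V_dn)/(S_up−S_dn) = (77.7481−149.5821)/(215.5019−143.6679) = -1.0000. V = [p*·77.7481 + (1−p*)·149.5821]/1.07 = 117.9046. B = V − Δ·S = 274.0654.
(2,2): S=234.2412. Δ = (V_up−V_dn)/(S_up−S_dn) = (0.0000−77.7481)/(323.2529−215.5019) = -0.7216. V = [p*·0.0000 + (1−p*)·77.7481]/1.07 = 48.9677. B = V − Δ·S = 217.9853.
(1,0): S=113.1600. Δ = (V_up−V_dn)/(S_up−S_dn) = (117.9046−169.9582)/(156.1608−104.1072) = -1.0000. V = [p*·117.9046 + (1−p*)·169.9582]/1.07 = 142.9759. B = V − Δ·S = 256.1359.
(1,1): S=169.7400. Δ = (V_up−V_dn)/(S_up−S_dn) = (48.9677−117.9046)/(234.2412−156.1608) = -0.8829. V = [p*·48.9677 + (1−p*)·117.9046]/1.07 = 89.1824. B = V − Δ·S = 239.0453.
(0,0): S=123.0000. Δ = (V_up−V_dn)/(S_up−S_dn) = (89.1824−142.9759)/(169.7400−113.1600) = -0.9508. V = [p*·89.1824 + (1−p*)·142.9759]/1.07 = 117.2286. B = V − Δ·S = 234.1709.
The time-0 hedge costs 117.2286, which is the no-arbitrage price.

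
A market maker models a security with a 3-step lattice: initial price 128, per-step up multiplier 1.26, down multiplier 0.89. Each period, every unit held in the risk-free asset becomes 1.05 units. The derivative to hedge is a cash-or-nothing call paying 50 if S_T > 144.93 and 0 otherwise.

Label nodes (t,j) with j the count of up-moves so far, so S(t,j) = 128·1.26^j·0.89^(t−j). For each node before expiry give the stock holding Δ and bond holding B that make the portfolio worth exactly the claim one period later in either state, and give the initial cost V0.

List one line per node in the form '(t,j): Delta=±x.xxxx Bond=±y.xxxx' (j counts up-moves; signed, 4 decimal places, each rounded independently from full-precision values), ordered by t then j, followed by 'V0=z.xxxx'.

(0,0): Delta=0.4701 Bond=-42.9216
(1,0): Delta=0.4885 Bond=-47.1735
(1,1): Delta=0.4529 Bond=-42.3037
(2,0): Delta=0.0000 Bond=0.0000
(2,1): Delta=0.9415 Bond=-114.5431
(2,2): Delta=0.0000 Bond=47.6190
V0=17.2450

Under the risk-neutral measure, an up-move has probability p* = (R−d)/(u−d) = 0.4324 and values discount at R = 1.05.
Terminal payoffs: V(3,0)=0.0000, V(3,1)=0.0000, V(3,2)=50.0000, V(3,3)=50.0000
  t=2,j=0: stock 101.3888 → up 127.7499 (V=0.0000), down 90.2360 (V=0.0000). Price 0.0000; hedge Δ=0.0000, bond B=0.0000.
  t=2,j=1: stock 143.5392 → up 180.8594 (V=50.0000), down 127.7499 (V=0.0000). Price 20.5920; hedge Δ=0.9415, bond B=-114.5431.
  t=2,j=2: stock 203.2128 → up 256.0481 (V=50.0000), down 180.8594 (V=50.0000). Price 47.6190; hedge Δ=0.0000, bond B=47.6190.
  t=1,j=0: stock 113.9200 → up 143.5392 (V=20.5920), down 101.3888 (V=0.0000). Price 8.4806; hedge Δ=0.4885, bond B=-47.1735.
  t=1,j=1: stock 161.2800 → up 203.2128 (V=47.6190), down 143.5392 (V=20.5920). Price 30.7423; hedge Δ=0.4529, bond B=-42.3037.
  t=0,j=0: stock 128.0000 → up 161.2800 (V=30.7423), down 113.9200 (V=8.4806). Price 17.2450; hedge Δ=0.4701, bond B=-42.9216.
Each (Δ,B) replicates both successor values, so the strategy is self-financing and V0 is arbitrage-free.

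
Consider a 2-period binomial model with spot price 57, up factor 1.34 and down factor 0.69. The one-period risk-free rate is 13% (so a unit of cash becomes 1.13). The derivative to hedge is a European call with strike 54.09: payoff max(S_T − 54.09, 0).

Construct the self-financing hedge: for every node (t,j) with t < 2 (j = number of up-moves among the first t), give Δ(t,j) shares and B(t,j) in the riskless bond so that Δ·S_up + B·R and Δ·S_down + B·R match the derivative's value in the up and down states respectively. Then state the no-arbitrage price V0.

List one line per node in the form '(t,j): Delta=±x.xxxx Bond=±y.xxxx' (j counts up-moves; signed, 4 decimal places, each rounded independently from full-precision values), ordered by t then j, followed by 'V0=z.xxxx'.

(0,0): Delta=0.7803 Bond=-27.1580
(1,0): Delta=0.0000 Bond=0.0000
(1,1): Delta=0.9720 Bond=-45.3354
V0=17.3182

The replicating-portfolio and risk-neutral prices coincide; use p* = (1.13−0.69)/(1.34−0.69) = 0.6769 for the latter.
Payoff layer (t=2): V(2,0)=0.0000, V(2,1)=0.0000, V(2,2)=48.2592
(1,0): S=39.3300. Δ = (V_up−V_dn)/(S_up−S_dn) = (0.0000−0.0000)/(52.7022−27.1377) = 0.0000. V = [p*·0.0000 + (1−p*)·0.0000]/1.13 = 0.0000. B = V − Δ·S = 0.0000.
(1,1): S=76.3800. Δ = (V_up−V_dn)/(S_up−S_dn) = (48.2592−0.0000)/(102.3492−52.7022) = 0.9720. V = [p*·48.2592 + (1−p*)·0.0000]/1.13 = 28.9095. B = V − Δ·S = -45.3354.
(0,0): S=57.0000. Δ = (V_up−V_dn)/(S_up−S_dn) = (28.9095−0.0000)/(76.3800−39.3300) = 0.7803. V = [p*·28.9095 + (1−p*)·0.0000]/1.13 = 17.3182. B = V − Δ·S = -27.1580.
Check: Δ(0,0)·S0 + B(0,0) = 17.3182 = V0.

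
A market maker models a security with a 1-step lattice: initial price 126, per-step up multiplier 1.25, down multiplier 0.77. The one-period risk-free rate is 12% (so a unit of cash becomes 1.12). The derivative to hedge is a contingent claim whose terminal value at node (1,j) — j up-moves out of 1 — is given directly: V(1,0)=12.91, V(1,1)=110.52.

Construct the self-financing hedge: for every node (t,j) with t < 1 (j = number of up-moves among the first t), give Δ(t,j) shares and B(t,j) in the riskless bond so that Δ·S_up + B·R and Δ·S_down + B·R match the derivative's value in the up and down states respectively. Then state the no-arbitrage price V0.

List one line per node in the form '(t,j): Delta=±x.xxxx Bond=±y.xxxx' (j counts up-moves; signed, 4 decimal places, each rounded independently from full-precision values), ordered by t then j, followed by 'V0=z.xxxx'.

(0,0): Delta=1.6139 Bond=-128.2792
V0=75.0750

No-arbitrage ⇒ martingale measure with p* = (R−d)/(u−d) = 0.7292.
Terminal payoffs: V(1,0)=12.9100, V(1,1)=110.5200
  t=0,j=0: stock 126.0000 → up 157.5000 (V=110.5200), down 97.0200 (V=12.9100). Price 75.0750; hedge Δ=1.6139, bond B=-128.2792.
Self-financing check: at every node Δ·S+B equals the discounted successor values.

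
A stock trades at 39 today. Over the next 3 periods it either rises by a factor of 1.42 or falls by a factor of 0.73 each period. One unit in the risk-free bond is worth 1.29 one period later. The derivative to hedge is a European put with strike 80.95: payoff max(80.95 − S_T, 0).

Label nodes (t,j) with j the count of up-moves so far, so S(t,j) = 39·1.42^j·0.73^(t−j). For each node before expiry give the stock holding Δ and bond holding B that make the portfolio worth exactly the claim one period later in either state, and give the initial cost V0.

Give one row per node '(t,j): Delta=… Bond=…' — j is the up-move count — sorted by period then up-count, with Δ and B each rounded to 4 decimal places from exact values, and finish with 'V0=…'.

Risk-neutral probability p* = (R−d)/(u−d) = (1.29−0.73)/(1.42−0.73) = 0.8116.
Terminal payoffs: V(3,0)=65.7783, V(3,1)=51.4380, V(3,2)=23.5431, V(3,3)=0.0000
(2,0): S=20.7831. Δ = (V_up−V_dn)/(S_up−S_dn) = (51.4380−65.7783)/(29.5120−15.1717) = -1.0000. V = [p*·51.4380 + (1−p*)·65.7783]/1.29 = 41.9688. B = V − Δ·S = 62.7519.
(2,1): S=40.4274. Δ = (V_up−V_dn)/(S_up−S_dn) = (23.5431−51.4380)/(57.4069−29.5120) = -1.0000. V = [p*·23.5431 + (1−p*)·51.4380]/1.29 = 22.3245. B = V − Δ·S = 62.7519.
(2,2): S=78.6396. Δ = (V_up−V_dn)/(S_up−S_dn) = (0.0000−23.5431)/(111.6682−57.4069) = -0.4339. V = [p*·0.0000 + (1−p*)·23.5431]/1.29 = 3.4385. B = V − Δ·S = 37.5589.
(1,0): S=28.4700. Δ = (V_up−V_dn)/(S_up−S_dn) = (22.3245−41.9688)/(40.4274−20.7831) = -1.0000. V = [p*·22.3245 + (1−p*)·41.9688]/1.29 = 20.1749. B = V − Δ·S = 48.6449.
(1,1): S=55.3800. Δ = (V_up−V_dn)/(S_up−S_dn) = (3.4385−22.3245)/(78.6396−40.4274) = -0.4942. V = [p*·3.4385 + (1−p*)·22.3245]/1.29 = 5.4238. B = V − Δ·S = 32.7949.
(0,0): S=39.0000. Δ = (V_up−V_dn)/(S_up−S_dn) = (5.4238−20.1749)/(55.3800−28.4700) = -0.5482. V = [p*·5.4238 + (1−p*)·20.1749]/1.29 = 6.3589. B = V − Δ·S = 27.7373.
Self-financing check: at every node Δ·S+B equals the discounted successor values.

(0,0): Delta=-0.5482 Bond=27.7373
(1,0): Delta=-1.0000 Bond=48.6449
(1,1): Delta=-0.4942 Bond=32.7949
(2,0): Delta=-1.0000 Bond=62.7519
(2,1): Delta=-1.0000 Bond=62.7519
(2,2): Delta=-0.4339 Bond=37.5589
V0=6.3589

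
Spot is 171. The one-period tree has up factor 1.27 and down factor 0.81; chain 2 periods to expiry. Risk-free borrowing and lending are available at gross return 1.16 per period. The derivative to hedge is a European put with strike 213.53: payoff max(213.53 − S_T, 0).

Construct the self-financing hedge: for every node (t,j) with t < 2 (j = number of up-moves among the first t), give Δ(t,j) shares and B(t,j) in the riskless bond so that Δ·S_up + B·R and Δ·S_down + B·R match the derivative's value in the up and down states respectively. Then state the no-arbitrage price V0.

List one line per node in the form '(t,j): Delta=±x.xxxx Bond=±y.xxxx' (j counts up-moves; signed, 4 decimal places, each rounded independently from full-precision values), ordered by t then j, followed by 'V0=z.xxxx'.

No-arbitrage ⇒ martingale measure with p* = (R−d)/(u−d) = 0.7609.
At expiry t=2: V(2,0)=101.3369, V(2,1)=37.6223, V(2,2)=0.0000
(1,0): S=138.5100. Δ = (V_up−V_dn)/(S_up−S_dn) = (37.6223−101.3369)/(175.9077−112.1931) = -1.0000. V = [p*·37.6223 + (1−p*)·101.3369]/1.16 = 45.5676. B = V − Δ·S = 184.0776.
(1,1): S=217.1700. Δ = (V_up−V_dn)/(S_up−S_dn) = (0.0000−37.6223)/(275.8059−175.9077) = -0.3766. V = [p*·0.0000 + (1−p*)·37.6223]/1.16 = 7.7557. B = V − Δ·S = 89.5433.
(0,0): S=171.0000. Δ = (V_up−V_dn)/(S_up−S_dn) = (7.7557−45.5676)/(217.1700−138.5100) = -0.4807. V = [p*·7.7557 + (1−p*)·45.5676]/1.16 = 14.4808. B = V − Δ·S = 96.6805.
Check: Δ(0,0)·S0 + B(0,0) = 14.4808 = V0.

(0,0): Delta=-0.4807 Bond=96.6805
(1,0): Delta=-1.0000 Bond=184.0776
(1,1): Delta=-0.3766 Bond=89.5433
V0=14.4808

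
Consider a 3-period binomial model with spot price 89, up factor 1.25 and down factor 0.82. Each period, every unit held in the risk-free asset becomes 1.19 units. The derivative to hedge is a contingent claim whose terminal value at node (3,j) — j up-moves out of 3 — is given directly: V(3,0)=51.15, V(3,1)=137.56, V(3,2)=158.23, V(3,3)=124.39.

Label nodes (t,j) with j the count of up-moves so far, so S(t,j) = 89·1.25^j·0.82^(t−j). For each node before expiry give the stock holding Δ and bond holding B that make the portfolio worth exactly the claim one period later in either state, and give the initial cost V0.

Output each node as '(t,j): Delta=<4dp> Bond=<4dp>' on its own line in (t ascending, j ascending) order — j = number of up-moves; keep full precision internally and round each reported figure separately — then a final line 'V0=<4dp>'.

(0,0): Delta=-0.3397 Bond=110.5461
(1,0): Delta=0.7991 Bond=48.4378
(1,1): Delta=-0.4608 Bond=145.0274
(2,0): Delta=3.3580 Bond=-95.4890
(2,1): Delta=0.5269 Bond=82.4729
(2,2): Delta=-0.5659 Bond=187.1950
V0=80.3136

The replicating-portfolio and risk-neutral prices coincide; use p* = (1.19−0.82)/(1.25−0.82) = 0.8605 for the latter.
At expiry t=3: V(3,0)=51.1500, V(3,1)=137.5600, V(3,2)=158.2300, V(3,3)=124.3900
Node (2,0) S=59.8436: V=(p*·137.5600+(1−p*)·51.1500)/1.19=105.4645; Δ=(137.5600−51.1500)/(74.8045−49.0718)=3.3580; B=V−Δ·S=-95.4890
Node (2,1) S=91.2250: V=(p*·158.2300+(1−p*)·137.5600)/1.19=130.5427; Δ=(158.2300−137.5600)/(114.0312−74.8045)=0.5269; B=V−Δ·S=82.4729
Node (2,2) S=139.0625: V=(p*·124.3900+(1−p*)·158.2300)/1.19=108.4974; Δ=(124.3900−158.2300)/(173.8281−114.0312)=-0.5659; B=V−Δ·S=187.1950
Node (1,0) S=72.9800: V=(p*·130.5427+(1−p*)·105.4645)/1.19=106.7592; Δ=(130.5427−105.4645)/(91.2250−59.8436)=0.7991; B=V−Δ·S=48.4378
Node (1,1) S=111.2500: V=(p*·108.4974+(1−p*)·130.5427)/1.19=93.7592; Δ=(108.4974−130.5427)/(139.0625−91.2250)=-0.4608; B=V−Δ·S=145.0274
Node (0,0) S=89.0000: V=(p*·93.7592+(1−p*)·106.7592)/1.19=80.3136; Δ=(93.7592−106.7592)/(111.2500−72.9800)=-0.3397; B=V−Δ·S=110.5461
Each (Δ,B) replicates both successor values, so the strategy is self-financing and V0 is arbitrage-free.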